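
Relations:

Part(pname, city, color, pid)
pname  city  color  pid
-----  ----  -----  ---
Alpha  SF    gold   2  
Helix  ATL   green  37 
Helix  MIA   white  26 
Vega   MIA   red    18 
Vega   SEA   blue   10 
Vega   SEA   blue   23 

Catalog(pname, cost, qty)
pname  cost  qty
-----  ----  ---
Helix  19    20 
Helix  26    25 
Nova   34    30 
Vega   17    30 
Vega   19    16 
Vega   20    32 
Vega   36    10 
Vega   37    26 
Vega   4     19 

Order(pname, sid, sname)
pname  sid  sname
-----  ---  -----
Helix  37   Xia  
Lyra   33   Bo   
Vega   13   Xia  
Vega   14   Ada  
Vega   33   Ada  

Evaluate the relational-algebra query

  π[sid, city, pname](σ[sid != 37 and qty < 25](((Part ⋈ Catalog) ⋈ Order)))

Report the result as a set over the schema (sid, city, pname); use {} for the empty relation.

Part ⋈ Catalog (natural join on pname): {(Helix, ATL, green, 37, 19, 20), (Helix, ATL, green, 37, 26, 25), (Helix, MIA, white, 26, 19, 20), (Helix, MIA, white, 26, 26, 25), (Vega, MIA, red, 18, 17, 30), (Vega, MIA, red, 18, 19, 16), (Vega, MIA, red, 18, 20, 32), (Vega, MIA, red, 18, 36, 10), (Vega, MIA, red, 18, 37, 26), (Vega, MIA, red, 18, 4, 19), (Vega, SEA, blue, 10, 17, 30), (Vega, SEA, blue, 10, 19, 16), (Vega, SEA, blue, 10, 20, 32), (Vega, SEA, blue, 10, 36, 10), (Vega, SEA, blue, 10, 37, 26), (Vega, SEA, blue, 10, 4, 19), (Vega, SEA, blue, 23, 17, 30), (Vega, SEA, blue, 23, 19, 16), (Vega, SEA, blue, 23, 20, 32), (Vega, SEA, blue, 23, 36, 10), (Vega, SEA, blue, 23, 37, 26), (Vega, SEA, blue, 23, 4, 19)}
(Part ⋈ Catalog) ⋈ Order (natural join on pname): {(Helix, ATL, green, 37, 19, 20, 37, Xia), (Helix, ATL, green, 37, 26, 25, 37, Xia), (Helix, MIA, white, 26, 19, 20, 37, Xia), (Helix, MIA, white, 26, 26, 25, 37, Xia), (Vega, MIA, red, 18, 17, 30, 13, Xia), (Vega, MIA, red, 18, 17, 30, 14, Ada), (Vega, MIA, red, 18, 17, 30, 33, Ada), (Vega, MIA, red, 18, 19, 16, 13, Xia), (Vega, MIA, red, 18, 19, 16, 14, Ada), (Vega, MIA, red, 18, 19, 16, 33, Ada), (Vega, MIA, red, 18, 20, 32, 13, Xia), (Vega, MIA, red, 18, 20, 32, 14, Ada), (Vega, MIA, red, 18, 20, 32, 33, Ada), (Vega, MIA, red, 18, 36, 10, 13, Xia), (Vega, MIA, red, 18, 36, 10, 14, Ada), (Vega, MIA, red, 18, 36, 10, 33, Ada), (Vega, MIA, red, 18, 37, 26, 13, Xia), (Vega, MIA, red, 18, 37, 26, 14, Ada), (Vega, MIA, red, 18, 37, 26, 33, Ada), (Vega, MIA, red, 18, 4, 19, 13, Xia), (Vega, MIA, red, 18, 4, 19, 14, Ada), (Vega, MIA, red, 18, 4, 19, 33, Ada), (Vega, SEA, blue, 10, 17, 30, 13, Xia), (Vega, SEA, blue, 10, 17, 30, 14, Ada), (Vega, SEA, blue, 10, 17, 30, 33, Ada), (Vega, SEA, blue, 10, 19, 16, 13, Xia), (Vega, SEA, blue, 10, 19, 16, 14, Ada), (Vega, SEA, blue, 10, 19, 16, 33, Ada), (Vega, SEA, blue, 10, 20, 32, 13, Xia), (Vega, SEA, blue, 10, 20, 32, 14, Ada), (Vega, SEA, blue, 10, 20, 32, 33, Ada), (Vega, SEA, blue, 10, 36, 10, 13, Xia), (Vega, SEA, blue, 10, 36, 10, 14, Ada), (Vega, SEA, blue, 10, 36, 10, 33, Ada), (Vega, SEA, blue, 10, 37, 26, 13, Xia), (Vega, SEA, blue, 10, 37, 26, 14, Ada), (Vega, SEA, blue, 10, 37, 26, 33, Ada), (Vega, SEA, blue, 10, 4, 19, 13, Xia), (Vega, SEA, blue, 10, 4, 19, 14, Ada), (Vega, SEA, blue, 10, 4, 19, 33, Ada), (Vega, SEA, blue, 23, 17, 30, 13, Xia), (Vega, SEA, blue, 23, 17, 30, 14, Ada), (Vega, SEA, blue, 23, 17, 30, 33, Ada), (Vega, SEA, blue, 23, 19, 16, 13, Xia), (Vega, SEA, blue, 23, 19, 16, 14, Ada), (Vega, SEA, blue, 23, 19, 16, 33, Ada), (Vega, SEA, blue, 23, 20, 32, 13, Xia), (Vega, SEA, blue, 23, 20, 32, 14, Ada), (Vega, SEA, blue, 23, 20, 32, 33, Ada), (Vega, SEA, blue, 23, 36, 10, 13, Xia), (Vega, SEA, blue, 23, 36, 10, 14, Ada), (Vega, SEA, blue, 23, 36, 10, 33, Ada), (Vega, SEA, blue, 23, 37, 26, 13, Xia), (Vega, SEA, blue, 23, 37, 26, 14, Ada), (Vega, SEA, blue, 23, 37, 26, 33, Ada), (Vega, SEA, blue, 23, 4, 19, 13, Xia), (Vega, SEA, blue, 23, 4, 19, 14, Ada), (Vega, SEA, blue, 23, 4, 19, 33, Ada)}
Apply σ_{sid != 37 and qty < 25}; surviving tuples: {(Vega, MIA, red, 18, 19, 16, 13, Xia), (Vega, MIA, red, 18, 19, 16, 14, Ada), (Vega, MIA, red, 18, 19, 16, 33, Ada), (Vega, MIA, red, 18, 36, 10, 13, Xia), (Vega, MIA, red, 18, 36, 10, 14, Ada), (Vega, MIA, red, 18, 36, 10, 33, Ada), (Vega, MIA, red, 18, 4, 19, 13, Xia), (Vega, MIA, red, 18, 4, 19, 14, Ada), (Vega, MIA, red, 18, 4, 19, 33, Ada), (Vega, SEA, blue, 10, 19, 16, 13, Xia), (Vega, SEA, blue, 10, 19, 16, 14, Ada), (Vega, SEA, blue, 10, 19, 16, 33, Ada), (Vega, SEA, blue, 10, 36, 10, 13, Xia), (Vega, SEA, blue, 10, 36, 10, 14, Ada), (Vega, SEA, blue, 10, 36, 10, 33, Ada), (Vega, SEA, blue, 10, 4, 19, 13, Xia), (Vega, SEA, blue, 10, 4, 19, 14, Ada), (Vega, SEA, blue, 10, 4, 19, 33, Ada), (Vega, SEA, blue, 23, 19, 16, 13, Xia), (Vega, SEA, blue, 23, 19, 16, 14, Ada), (Vega, SEA, blue, 23, 19, 16, 33, Ada), (Vega, SEA, blue, 23, 36, 10, 13, Xia), (Vega, SEA, blue, 23, 36, 10, 14, Ada), (Vega, SEA, blue, 23, 36, 10, 33, Ada), (Vega, SEA, blue, 23, 4, 19, 13, Xia), (Vega, SEA, blue, 23, 4, 19, 14, Ada), (Vega, SEA, blue, 23, 4, 19, 33, Ada)}
Projecting to sid, city, pname (21 duplicate(s) eliminated): {(13, MIA, Vega), (13, SEA, Vega), (14, MIA, Vega), (14, SEA, Vega), (33, MIA, Vega), (33, SEA, Vega)}

{(13, MIA, Vega), (13, SEA, Vega), (14, MIA, Vega), (14, SEA, Vega), (33, MIA, Vega), (33, SEA, Vega)}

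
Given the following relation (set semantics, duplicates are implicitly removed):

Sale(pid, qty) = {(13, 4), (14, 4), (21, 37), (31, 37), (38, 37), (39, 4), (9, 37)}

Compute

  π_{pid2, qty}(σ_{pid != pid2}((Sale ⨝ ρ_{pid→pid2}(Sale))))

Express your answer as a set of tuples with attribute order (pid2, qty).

ρ[pid→pid2]: schema becomes (pid2, qty); tuples unchanged.
Natural join on qty: {(13, 4, 13), (13, 4, 14), (13, 4, 39), (14, 4, 13), (14, 4, 14), (14, 4, 39), (21, 37, 21), (21, 37, 31), (21, 37, 38), (21, 37, 9), (31, 37, 21), (31, 37, 31), (31, 37, 38), (31, 37, 9), (38, 37, 21), (38, 37, 31), (38, 37, 38), (38, 37, 9), (39, 4, 13), (39, 4, 14), (39, 4, 39), (9, 37, 21), (9, 37, 31), (9, 37, 38), (9, 37, 9)}
σ[pid != pid2]: keep tuples satisfying pid != pid2 → {(13, 4, 14), (13, 4, 39), (14, 4, 13), (14, 4, 39), (21, 37, 31), (21, 37, 38), (21, 37, 9), (31, 37, 21), (31, 37, 38), (31, 37, 9), (38, 37, 21), (38, 37, 31), (38, 37, 9), (39, 4, 13), (39, 4, 14), (9, 37, 21), (9, 37, 31), (9, 37, 38)}
π[pid2, qty]: project onto (pid2, qty) (11 duplicate(s) eliminated) → {(13, 4), (14, 4), (21, 37), (31, 37), (38, 37), (39, 4), (9, 37)}

{(13, 4), (14, 4), (21, 37), (31, 37), (38, 37), (39, 4), (9, 37)}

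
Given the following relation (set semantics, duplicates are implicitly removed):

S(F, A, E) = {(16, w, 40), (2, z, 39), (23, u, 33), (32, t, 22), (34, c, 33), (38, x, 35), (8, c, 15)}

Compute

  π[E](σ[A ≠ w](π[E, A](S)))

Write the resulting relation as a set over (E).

{15, 22, 33, 35, 39}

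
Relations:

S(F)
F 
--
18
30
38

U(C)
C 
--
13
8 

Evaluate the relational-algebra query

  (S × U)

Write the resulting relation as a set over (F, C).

{(18, 13), (18, 8), (30, 13), (30, 8), (38, 13), (38, 8)}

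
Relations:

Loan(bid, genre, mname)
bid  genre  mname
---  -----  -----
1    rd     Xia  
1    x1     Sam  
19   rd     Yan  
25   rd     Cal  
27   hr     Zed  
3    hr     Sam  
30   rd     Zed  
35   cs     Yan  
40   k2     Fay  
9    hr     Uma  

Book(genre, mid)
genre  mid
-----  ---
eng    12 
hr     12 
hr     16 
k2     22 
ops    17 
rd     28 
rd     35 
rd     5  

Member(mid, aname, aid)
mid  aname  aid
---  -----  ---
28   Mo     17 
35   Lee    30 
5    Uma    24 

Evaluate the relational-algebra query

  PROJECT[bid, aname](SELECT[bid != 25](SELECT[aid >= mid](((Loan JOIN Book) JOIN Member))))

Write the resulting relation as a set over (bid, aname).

{(1, Uma), (19, Uma), (30, Uma)}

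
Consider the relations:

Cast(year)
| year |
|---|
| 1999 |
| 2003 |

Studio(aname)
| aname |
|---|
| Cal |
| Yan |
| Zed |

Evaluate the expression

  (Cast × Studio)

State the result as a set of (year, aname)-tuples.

{(1999, Cal), (1999, Yan), (1999, Zed), (2003, Cal), (2003, Yan), (2003, Zed)}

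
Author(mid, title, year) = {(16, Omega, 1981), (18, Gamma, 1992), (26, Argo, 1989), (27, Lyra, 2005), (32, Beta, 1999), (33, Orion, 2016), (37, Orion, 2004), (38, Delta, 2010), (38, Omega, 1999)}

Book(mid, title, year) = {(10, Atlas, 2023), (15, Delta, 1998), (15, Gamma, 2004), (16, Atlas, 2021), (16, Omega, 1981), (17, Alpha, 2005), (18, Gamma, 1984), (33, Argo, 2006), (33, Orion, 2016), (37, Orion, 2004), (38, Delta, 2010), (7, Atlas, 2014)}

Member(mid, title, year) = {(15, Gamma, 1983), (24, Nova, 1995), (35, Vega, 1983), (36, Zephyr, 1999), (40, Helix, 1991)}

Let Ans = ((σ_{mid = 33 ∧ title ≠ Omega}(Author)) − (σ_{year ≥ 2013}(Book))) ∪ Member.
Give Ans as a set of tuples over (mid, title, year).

σ[mid = 33 ∧ title ≠ Omega]: keep tuples satisfying mid = 33 ∧ title ≠ Omega → {(33, Orion, 2016)}
σ[year ≥ 2013]: keep tuples satisfying year ≥ 2013 → {(10, Atlas, 2023), (16, Atlas, 2021), (33, Orion, 2016), (7, Atlas, 2014)}
Taking the difference: {}
Taking the union: {(15, Gamma, 1983), (24, Nova, 1995), (35, Vega, 1983), (36, Zephyr, 1999), (40, Helix, 1991)}

{(15, Gamma, 1983), (24, Nova, 1995), (35, Vega, 1983), (36, Zephyr, 1999), (40, Helix, 1991)}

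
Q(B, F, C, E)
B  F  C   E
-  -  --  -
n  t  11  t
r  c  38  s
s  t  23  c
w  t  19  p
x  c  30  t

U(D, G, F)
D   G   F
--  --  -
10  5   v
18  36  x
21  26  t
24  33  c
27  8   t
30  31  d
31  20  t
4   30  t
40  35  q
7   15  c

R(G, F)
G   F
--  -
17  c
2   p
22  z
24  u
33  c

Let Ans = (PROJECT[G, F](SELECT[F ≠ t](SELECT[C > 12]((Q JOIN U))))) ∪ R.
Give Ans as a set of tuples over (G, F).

{(15, c), (17, c), (2, p), (22, z), (24, u), (33, c)}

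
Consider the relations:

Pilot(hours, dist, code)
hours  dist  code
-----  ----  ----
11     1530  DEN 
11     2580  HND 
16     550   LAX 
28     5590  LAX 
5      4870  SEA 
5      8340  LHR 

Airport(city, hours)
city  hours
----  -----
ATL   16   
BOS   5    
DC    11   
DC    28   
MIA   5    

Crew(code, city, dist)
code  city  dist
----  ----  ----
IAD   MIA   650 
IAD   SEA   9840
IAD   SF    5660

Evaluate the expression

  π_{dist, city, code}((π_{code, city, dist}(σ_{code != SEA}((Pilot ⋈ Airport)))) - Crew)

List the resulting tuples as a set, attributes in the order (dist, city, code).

Natural join on hours: {(11, 1530, DEN, DC), (11, 2580, HND, DC), (16, 550, LAX, ATL), (28, 5590, LAX, DC), (5, 4870, SEA, BOS), (5, 4870, SEA, MIA), (5, 8340, LHR, BOS), (5, 8340, LHR, MIA)}
Apply σ_{code != SEA}; surviving tuples: {(11, 1530, DEN, DC), (11, 2580, HND, DC), (16, 550, LAX, ATL), (28, 5590, LAX, DC), (5, 8340, LHR, BOS), (5, 8340, LHR, MIA)}
π[code, city, dist]: project onto (code, city, dist) → {(DEN, DC, 1530), (HND, DC, 2580), (LAX, ATL, 550), (LAX, DC, 5590), (LHR, BOS, 8340), (LHR, MIA, 8340)}
Taking the difference: {(DEN, DC, 1530), (HND, DC, 2580), (LAX, ATL, 550), (LAX, DC, 5590), (LHR, BOS, 8340), (LHR, MIA, 8340)}
π[dist, city, code]: project onto (dist, city, code) → {(1530, DC, DEN), (2580, DC, HND), (550, ATL, LAX), (5590, DC, LAX), (8340, BOS, LHR), (8340, MIA, LHR)}

{(1530, DC, DEN), (2580, DC, HND), (550, ATL, LAX), (5590, DC, LAX), (8340, BOS, LHR), (8340, MIA, LHR)}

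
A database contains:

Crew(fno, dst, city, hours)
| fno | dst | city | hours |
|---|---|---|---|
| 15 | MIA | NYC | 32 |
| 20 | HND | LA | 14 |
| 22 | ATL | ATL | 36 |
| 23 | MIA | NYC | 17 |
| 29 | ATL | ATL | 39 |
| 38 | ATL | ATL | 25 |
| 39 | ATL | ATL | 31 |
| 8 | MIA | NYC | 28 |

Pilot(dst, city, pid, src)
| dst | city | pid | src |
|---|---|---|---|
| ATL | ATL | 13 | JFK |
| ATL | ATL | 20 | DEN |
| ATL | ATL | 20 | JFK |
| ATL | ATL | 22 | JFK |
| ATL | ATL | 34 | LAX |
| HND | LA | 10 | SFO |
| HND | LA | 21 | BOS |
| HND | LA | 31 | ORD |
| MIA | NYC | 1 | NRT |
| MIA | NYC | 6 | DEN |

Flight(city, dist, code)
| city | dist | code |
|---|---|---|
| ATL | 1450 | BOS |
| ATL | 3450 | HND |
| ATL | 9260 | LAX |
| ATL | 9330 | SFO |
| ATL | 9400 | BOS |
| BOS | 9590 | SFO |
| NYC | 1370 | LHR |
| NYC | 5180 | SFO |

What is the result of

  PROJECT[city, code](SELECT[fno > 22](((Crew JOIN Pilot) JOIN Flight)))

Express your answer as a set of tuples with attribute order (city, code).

{(ATL, BOS), (ATL, HND), (ATL, LAX), (ATL, SFO), (NYC, LHR), (NYC, SFO)}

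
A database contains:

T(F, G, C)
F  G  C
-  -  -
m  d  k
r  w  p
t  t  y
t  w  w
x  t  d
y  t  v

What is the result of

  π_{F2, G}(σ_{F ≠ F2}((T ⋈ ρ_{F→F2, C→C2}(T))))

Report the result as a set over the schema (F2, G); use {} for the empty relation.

{(r, w), (t, t), (t, w), (x, t), (y, t)}

ρ[F→F2, C→C2]: schema becomes (F2, G, C2); tuples unchanged.
Joining T and ρ_{F→F2, C→C2}(T) on G yields {(m, d, k, m, k), (r, w, p, r, p), (r, w, p, t, w), (t, t, y, t, y), (t, t, y, x, d), (t, t, y, y, v), (t, w, w, r, p), (t, w, w, t, w), (x, t, d, t, y), (x, t, d, x, d), (x, t, d, y, v), (y, t, v, t, y), (y, t, v, x, d), (y, t, v, y, v)}.
Selection F ≠ F2: {(r, w, p, t, w), (t, t, y, x, d), (t, t, y, y, v), (t, w, w, r, p), (x, t, d, t, y), (x, t, d, y, v), (y, t, v, t, y), (y, t, v, x, d)}
Keep only column(s) F2, G (3 duplicate(s) eliminated): {(r, w), (t, t), (t, w), (x, t), (y, t)}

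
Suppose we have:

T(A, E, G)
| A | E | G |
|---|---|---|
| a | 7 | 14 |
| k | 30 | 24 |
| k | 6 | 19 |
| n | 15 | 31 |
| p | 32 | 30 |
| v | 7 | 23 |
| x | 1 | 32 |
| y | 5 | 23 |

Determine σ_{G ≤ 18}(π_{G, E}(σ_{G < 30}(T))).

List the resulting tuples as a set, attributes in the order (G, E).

{(14, 7)}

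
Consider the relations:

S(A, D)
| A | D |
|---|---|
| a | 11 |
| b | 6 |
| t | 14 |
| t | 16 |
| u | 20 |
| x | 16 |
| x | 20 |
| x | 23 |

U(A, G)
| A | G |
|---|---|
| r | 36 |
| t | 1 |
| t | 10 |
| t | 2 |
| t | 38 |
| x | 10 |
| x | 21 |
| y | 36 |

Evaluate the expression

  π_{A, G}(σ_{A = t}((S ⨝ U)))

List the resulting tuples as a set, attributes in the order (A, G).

{(t, 1), (t, 10), (t, 2), (t, 38)}

S ⋈ U (natural join on A): {(t, 14, 1), (t, 14, 10), (t, 14, 2), (t, 14, 38), (t, 16, 1), (t, 16, 10), (t, 16, 2), (t, 16, 38), (x, 16, 10), (x, 16, 21), (x, 20, 10), (x, 20, 21), (x, 23, 10), (x, 23, 21)}
σ[A = t]: keep tuples satisfying A = t → {(t, 14, 1), (t, 14, 10), (t, 14, 2), (t, 14, 38), (t, 16, 1), (t, 16, 10), (t, 16, 2), (t, 16, 38)}
Projecting to A, G (4 duplicate(s) eliminated): {(t, 1), (t, 10), (t, 2), (t, 38)}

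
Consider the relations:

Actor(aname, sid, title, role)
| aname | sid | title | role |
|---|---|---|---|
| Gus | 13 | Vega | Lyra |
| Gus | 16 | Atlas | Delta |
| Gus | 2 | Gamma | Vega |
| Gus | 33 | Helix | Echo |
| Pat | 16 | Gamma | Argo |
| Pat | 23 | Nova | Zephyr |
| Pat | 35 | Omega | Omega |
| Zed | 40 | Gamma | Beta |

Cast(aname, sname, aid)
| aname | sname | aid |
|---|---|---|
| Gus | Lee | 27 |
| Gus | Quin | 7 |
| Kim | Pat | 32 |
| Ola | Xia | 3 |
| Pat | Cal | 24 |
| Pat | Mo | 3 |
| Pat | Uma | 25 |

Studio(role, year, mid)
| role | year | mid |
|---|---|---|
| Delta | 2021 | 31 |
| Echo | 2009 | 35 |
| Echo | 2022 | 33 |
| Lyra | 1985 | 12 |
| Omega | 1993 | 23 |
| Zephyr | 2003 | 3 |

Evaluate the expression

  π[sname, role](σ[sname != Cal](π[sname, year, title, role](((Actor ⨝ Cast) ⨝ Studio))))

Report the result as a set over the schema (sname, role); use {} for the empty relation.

Joining Actor and Cast on aname yields {(Gus, 13, Vega, Lyra, Lee, 27), (Gus, 13, Vega, Lyra, Quin, 7), (Gus, 16, Atlas, Delta, Lee, 27), (Gus, 16, Atlas, Delta, Quin, 7), (Gus, 2, Gamma, Vega, Lee, 27), (Gus, 2, Gamma, Vega, Quin, 7), (Gus, 33, Helix, Echo, Lee, 27), (Gus, 33, Helix, Echo, Quin, 7), (Pat, 16, Gamma, Argo, Cal, 24), (Pat, 16, Gamma, Argo, Mo, 3), (Pat, 16, Gamma, Argo, Uma, 25), (Pat, 23, Nova, Zephyr, Cal, 24), (Pat, 23, Nova, Zephyr, Mo, 3), (Pat, 23, Nova, Zephyr, Uma, 25), (Pat, 35, Omega, Omega, Cal, 24), (Pat, 35, Omega, Omega, Mo, 3), (Pat, 35, Omega, Omega, Uma, 25)}.
Joining (Actor ⨝ Cast) and Studio on role yields {(Gus, 13, Vega, Lyra, Lee, 27, 1985, 12), (Gus, 13, Vega, Lyra, Quin, 7, 1985, 12), (Gus, 16, Atlas, Delta, Lee, 27, 2021, 31), (Gus, 16, Atlas, Delta, Quin, 7, 2021, 31), (Gus, 33, Helix, Echo, Lee, 27, 2009, 35), (Gus, 33, Helix, Echo, Lee, 27, 2022, 33), (Gus, 33, Helix, Echo, Quin, 7, 2009, 35), (Gus, 33, Helix, Echo, Quin, 7, 2022, 33), (Pat, 23, Nova, Zephyr, Cal, 24, 2003, 3), (Pat, 23, Nova, Zephyr, Mo, 3, 2003, 3), (Pat, 23, Nova, Zephyr, Uma, 25, 2003, 3), (Pat, 35, Omega, Omega, Cal, 24, 1993, 23), (Pat, 35, Omega, Omega, Mo, 3, 1993, 23), (Pat, 35, Omega, Omega, Uma, 25, 1993, 23)}.
Projecting to sname, year, title, role: {(Cal, 1993, Omega, Omega), (Cal, 2003, Nova, Zephyr), (Lee, 1985, Vega, Lyra), (Lee, 2009, Helix, Echo), (Lee, 2021, Atlas, Delta), (Lee, 2022, Helix, Echo), (Mo, 1993, Omega, Omega), (Mo, 2003, Nova, Zephyr), (Quin, 1985, Vega, Lyra), (Quin, 2009, Helix, Echo), (Quin, 2021, Atlas, Delta), (Quin, 2022, Helix, Echo), (Uma, 1993, Omega, Omega), (Uma, 2003, Nova, Zephyr)}
Filtering on sname != Cal leaves {(Lee, 1985, Vega, Lyra), (Lee, 2009, Helix, Echo), (Lee, 2021, Atlas, Delta), (Lee, 2022, Helix, Echo), (Mo, 1993, Omega, Omega), (Mo, 2003, Nova, Zephyr), (Quin, 1985, Vega, Lyra), (Quin, 2009, Helix, Echo), (Quin, 2021, Atlas, Delta), (Quin, 2022, Helix, Echo), (Uma, 1993, Omega, Omega), (Uma, 2003, Nova, Zephyr)}.
Projecting to sname, role (2 duplicate(s) eliminated): {(Lee, Delta), (Lee, Echo), (Lee, Lyra), (Mo, Omega), (Mo, Zephyr), (Quin, Delta), (Quin, Echo), (Quin, Lyra), (Uma, Omega), (Uma, Zephyr)}

{(Lee, Delta), (Lee, Echo), (Lee, Lyra), (Mo, Omega), (Mo, Zephyr), (Quin, Delta), (Quin, Echo), (Quin, Lyra), (Uma, Omega), (Uma, Zephyr)}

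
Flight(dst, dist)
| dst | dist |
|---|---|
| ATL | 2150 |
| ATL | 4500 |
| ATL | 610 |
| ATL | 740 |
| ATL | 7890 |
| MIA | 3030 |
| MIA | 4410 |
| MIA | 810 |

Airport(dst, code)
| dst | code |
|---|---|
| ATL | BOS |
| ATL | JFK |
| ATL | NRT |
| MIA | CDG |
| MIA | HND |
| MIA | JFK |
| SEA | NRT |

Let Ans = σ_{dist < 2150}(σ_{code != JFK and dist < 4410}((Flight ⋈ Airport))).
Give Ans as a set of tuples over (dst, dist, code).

{(ATL, 610, BOS), (ATL, 610, NRT), (ATL, 740, BOS), (ATL, 740, NRT), (MIA, 810, CDG), (MIA, 810, HND)}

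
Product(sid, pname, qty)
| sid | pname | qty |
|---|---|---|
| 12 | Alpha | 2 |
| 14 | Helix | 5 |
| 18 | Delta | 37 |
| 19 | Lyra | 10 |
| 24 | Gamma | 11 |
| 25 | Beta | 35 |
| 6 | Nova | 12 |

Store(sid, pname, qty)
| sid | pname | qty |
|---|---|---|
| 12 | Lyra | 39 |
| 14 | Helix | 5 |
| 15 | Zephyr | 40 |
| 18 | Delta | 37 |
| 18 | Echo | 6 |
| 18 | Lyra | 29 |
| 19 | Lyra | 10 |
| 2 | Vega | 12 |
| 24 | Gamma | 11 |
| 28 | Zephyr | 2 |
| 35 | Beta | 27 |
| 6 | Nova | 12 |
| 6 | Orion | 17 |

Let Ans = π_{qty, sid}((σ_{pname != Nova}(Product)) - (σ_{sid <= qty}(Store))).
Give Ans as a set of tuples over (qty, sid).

{(10, 19), (11, 24), (2, 12), (35, 25), (5, 14)}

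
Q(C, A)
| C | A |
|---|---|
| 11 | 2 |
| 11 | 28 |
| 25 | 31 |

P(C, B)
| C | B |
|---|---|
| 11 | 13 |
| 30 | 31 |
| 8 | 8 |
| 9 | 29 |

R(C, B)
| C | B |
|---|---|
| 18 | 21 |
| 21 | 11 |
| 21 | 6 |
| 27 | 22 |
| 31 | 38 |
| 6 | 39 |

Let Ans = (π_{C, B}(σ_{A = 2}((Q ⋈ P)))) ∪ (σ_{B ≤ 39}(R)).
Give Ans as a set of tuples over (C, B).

Natural join on C: {(11, 2, 13), (11, 28, 13)}
σ[A = 2]: keep tuples satisfying A = 2 → {(11, 2, 13)}
Keep only column(s) C, B: {(11, 13)}
σ[B ≤ 39]: keep tuples satisfying B ≤ 39 → {(18, 21), (21, 11), (21, 6), (27, 22), (31, 38), (6, 39)}
Set union of the two operands is {(11, 13), (18, 21), (21, 11), (21, 6), (27, 22), (31, 38), (6, 39)}.

{(11, 13), (18, 21), (21, 11), (21, 6), (27, 22), (31, 38), (6, 39)}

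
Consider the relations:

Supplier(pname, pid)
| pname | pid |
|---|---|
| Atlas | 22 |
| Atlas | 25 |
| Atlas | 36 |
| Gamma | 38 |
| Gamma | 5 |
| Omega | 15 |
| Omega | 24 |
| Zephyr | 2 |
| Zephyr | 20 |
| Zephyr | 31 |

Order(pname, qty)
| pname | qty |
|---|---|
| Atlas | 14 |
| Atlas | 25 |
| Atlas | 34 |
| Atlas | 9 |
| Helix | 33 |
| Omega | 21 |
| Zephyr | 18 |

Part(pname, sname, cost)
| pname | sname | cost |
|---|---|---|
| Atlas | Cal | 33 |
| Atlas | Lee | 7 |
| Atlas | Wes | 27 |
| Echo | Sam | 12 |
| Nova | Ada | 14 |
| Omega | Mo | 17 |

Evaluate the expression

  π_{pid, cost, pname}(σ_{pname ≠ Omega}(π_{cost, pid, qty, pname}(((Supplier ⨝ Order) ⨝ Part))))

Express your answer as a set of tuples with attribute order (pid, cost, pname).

Joining Supplier and Order on pname yields {(Atlas, 22, 14), (Atlas, 22, 25), (Atlas, 22, 34), (Atlas, 22, 9), (Atlas, 25, 14), (Atlas, 25, 25), (Atlas, 25, 34), (Atlas, 25, 9), (Atlas, 36, 14), (Atlas, 36, 25), (Atlas, 36, 34), (Atlas, 36, 9), (Omega, 15, 21), (Omega, 24, 21), (Zephyr, 2, 18), (Zephyr, 20, 18), (Zephyr, 31, 18)}.
Joining (Supplier ⨝ Order) and Part on pname yields {(Atlas, 22, 14, Cal, 33), (Atlas, 22, 14, Lee, 7), (Atlas, 22, 14, Wes, 27), (Atlas, 22, 25, Cal, 33), (Atlas, 22, 25, Lee, 7), (Atlas, 22, 25, Wes, 27), (Atlas, 22, 34, Cal, 33), (Atlas, 22, 34, Lee, 7), (Atlas, 22, 34, Wes, 27), (Atlas, 22, 9, Cal, 33), (Atlas, 22, 9, Lee, 7), (Atlas, 22, 9, Wes, 27), (Atlas, 25, 14, Cal, 33), (Atlas, 25, 14, Lee, 7), (Atlas, 25, 14, Wes, 27), (Atlas, 25, 25, Cal, 33), (Atlas, 25, 25, Lee, 7), (Atlas, 25, 25, Wes, 27), (Atlas, 25, 34, Cal, 33), (Atlas, 25, 34, Lee, 7), (Atlas, 25, 34, Wes, 27), (Atlas, 25, 9, Cal, 33), (Atlas, 25, 9, Lee, 7), (Atlas, 25, 9, Wes, 27), (Atlas, 36, 14, Cal, 33), (Atlas, 36, 14, Lee, 7), (Atlas, 36, 14, Wes, 27), (Atlas, 36, 25, Cal, 33), (Atlas, 36, 25, Lee, 7), (Atlas, 36, 25, Wes, 27), (Atlas, 36, 34, Cal, 33), (Atlas, 36, 34, Lee, 7), (Atlas, 36, 34, Wes, 27), (Atlas, 36, 9, Cal, 33), (Atlas, 36, 9, Lee, 7), (Atlas, 36, 9, Wes, 27), (Omega, 15, 21, Mo, 17), (Omega, 24, 21, Mo, 17)}.
π[cost, pid, qty, pname]: project onto (cost, pid, qty, pname) → {(17, 15, 21, Omega), (17, 24, 21, Omega), (27, 22, 14, Atlas), (27, 22, 25, Atlas), (27, 22, 34, Atlas), (27, 22, 9, Atlas), (27, 25, 14, Atlas), (27, 25, 25, Atlas), (27, 25, 34, Atlas), (27, 25, 9, Atlas), (27, 36, 14, Atlas), (27, 36, 25, Atlas), (27, 36, 34, Atlas), (27, 36, 9, Atlas), (33, 22, 14, Atlas), (33, 22, 25, Atlas), (33, 22, 34, Atlas), (33, 22, 9, Atlas), (33, 25, 14, Atlas), (33, 25, 25, Atlas), (33, 25, 34, Atlas), (33, 25, 9, Atlas), (33, 36, 14, Atlas), (33, 36, 25, Atlas), (33, 36, 34, Atlas), (33, 36, 9, Atlas), (7, 22, 14, Atlas), (7, 22, 25, Atlas), (7, 22, 34, Atlas), (7, 22, 9, Atlas), (7, 25, 14, Atlas), (7, 25, 25, Atlas), (7, 25, 34, Atlas), (7, 25, 9, Atlas), (7, 36, 14, Atlas), (7, 36, 25, Atlas), (7, 36, 34, Atlas), (7, 36, 9, Atlas)}
Apply σ_{pname ≠ Omega}; surviving tuples: {(27, 22, 14, Atlas), (27, 22, 25, Atlas), (27, 22, 34, Atlas), (27, 22, 9, Atlas), (27, 25, 14, Atlas), (27, 25, 25, Atlas), (27, 25, 34, Atlas), (27, 25, 9, Atlas), (27, 36, 14, Atlas), (27, 36, 25, Atlas), (27, 36, 34, Atlas), (27, 36, 9, Atlas), (33, 22, 14, Atlas), (33, 22, 25, Atlas), (33, 22, 34, Atlas), (33, 22, 9, Atlas), (33, 25, 14, Atlas), (33, 25, 25, Atlas), (33, 25, 34, Atlas), (33, 25, 9, Atlas), (33, 36, 14, Atlas), (33, 36, 25, Atlas), (33, 36, 34, Atlas), (33, 36, 9, Atlas), (7, 22, 14, Atlas), (7, 22, 25, Atlas), (7, 22, 34, Atlas), (7, 22, 9, Atlas), (7, 25, 14, Atlas), (7, 25, 25, Atlas), (7, 25, 34, Atlas), (7, 25, 9, Atlas), (7, 36, 14, Atlas), (7, 36, 25, Atlas), (7, 36, 34, Atlas), (7, 36, 9, Atlas)}
π[pid, cost, pname]: project onto (pid, cost, pname) (27 duplicate(s) eliminated) → {(22, 27, Atlas), (22, 33, Atlas), (22, 7, Atlas), (25, 27, Atlas), (25, 33, Atlas), (25, 7, Atlas), (36, 27, Atlas), (36, 33, Atlas), (36, 7, Atlas)}

{(22, 27, Atlas), (22, 33, Atlas), (22, 7, Atlas), (25, 27, Atlas), (25, 33, Atlas), (25, 7, Atlas), (36, 27, Atlas), (36, 33, Atlas), (36, 7, Atlas)}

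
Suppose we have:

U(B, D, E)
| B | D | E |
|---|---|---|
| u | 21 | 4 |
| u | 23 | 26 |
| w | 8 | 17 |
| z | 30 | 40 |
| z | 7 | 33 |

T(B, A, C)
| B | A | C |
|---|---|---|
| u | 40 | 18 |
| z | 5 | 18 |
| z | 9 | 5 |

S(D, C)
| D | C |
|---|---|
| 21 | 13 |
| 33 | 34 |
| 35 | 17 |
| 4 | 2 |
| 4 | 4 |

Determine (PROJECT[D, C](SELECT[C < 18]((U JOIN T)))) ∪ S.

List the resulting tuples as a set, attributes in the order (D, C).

{(21, 13), (30, 5), (33, 34), (35, 17), (4, 2), (4, 4), (7, 5)}

Natural join on B: {(u, 21, 4, 40, 18), (u, 23, 26, 40, 18), (z, 30, 40, 5, 18), (z, 30, 40, 9, 5), (z, 7, 33, 5, 18), (z, 7, 33, 9, 5)}
Selection C < 18: {(z, 30, 40, 9, 5), (z, 7, 33, 9, 5)}
Keep only column(s) D, C: {(30, 5), (7, 5)}
Set union of the two operands is {(21, 13), (30, 5), (33, 34), (35, 17), (4, 2), (4, 4), (7, 5)}.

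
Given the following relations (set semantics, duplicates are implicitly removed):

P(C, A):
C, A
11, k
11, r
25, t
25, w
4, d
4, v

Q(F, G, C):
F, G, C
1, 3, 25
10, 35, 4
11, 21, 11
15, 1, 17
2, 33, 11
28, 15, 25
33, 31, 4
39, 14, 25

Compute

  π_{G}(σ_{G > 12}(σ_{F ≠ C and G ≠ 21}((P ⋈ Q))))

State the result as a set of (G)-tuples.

{14, 15, 31, 33, 35}

Natural join on C: {(11, k, 11, 21), (11, k, 2, 33), (11, r, 11, 21), (11, r, 2, 33), (25, t, 1, 3), (25, t, 28, 15), (25, t, 39, 14), (25, w, 1, 3), (25, w, 28, 15), (25, w, 39, 14), (4, d, 10, 35), (4, d, 33, 31), (4, v, 10, 35), (4, v, 33, 31)}
σ[F ≠ C and G ≠ 21]: keep tuples satisfying F ≠ C and G ≠ 21 → {(11, k, 2, 33), (11, r, 2, 33), (25, t, 1, 3), (25, t, 28, 15), (25, t, 39, 14), (25, w, 1, 3), (25, w, 28, 15), (25, w, 39, 14), (4, d, 10, 35), (4, d, 33, 31), (4, v, 10, 35), (4, v, 33, 31)}
σ[G > 12]: keep tuples satisfying G > 12 → {(11, k, 2, 33), (11, r, 2, 33), (25, t, 28, 15), (25, t, 39, 14), (25, w, 28, 15), (25, w, 39, 14), (4, d, 10, 35), (4, d, 33, 31), (4, v, 10, 35), (4, v, 33, 31)}
Keep only column(s) G (5 duplicate(s) eliminated): {14, 15, 31, 33, 35}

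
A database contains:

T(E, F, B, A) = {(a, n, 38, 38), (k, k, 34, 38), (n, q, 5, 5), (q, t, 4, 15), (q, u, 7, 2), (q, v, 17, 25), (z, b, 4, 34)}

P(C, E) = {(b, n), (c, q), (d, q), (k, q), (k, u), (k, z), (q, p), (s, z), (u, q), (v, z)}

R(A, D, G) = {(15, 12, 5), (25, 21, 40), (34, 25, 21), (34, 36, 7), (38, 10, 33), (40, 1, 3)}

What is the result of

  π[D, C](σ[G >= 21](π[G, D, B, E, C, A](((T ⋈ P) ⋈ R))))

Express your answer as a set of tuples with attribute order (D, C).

{(21, c), (21, d), (21, k), (21, u), (25, k), (25, s), (25, v)}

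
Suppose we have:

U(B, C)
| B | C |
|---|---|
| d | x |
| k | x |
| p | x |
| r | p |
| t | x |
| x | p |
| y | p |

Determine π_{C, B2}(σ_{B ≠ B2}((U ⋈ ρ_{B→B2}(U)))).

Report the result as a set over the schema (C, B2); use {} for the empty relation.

ρ[B→B2]: schema becomes (B2, C); tuples unchanged.
Natural join on C: {(d, x, d), (d, x, k), (d, x, p), (d, x, t), (k, x, d), (k, x, k), (k, x, p), (k, x, t), (p, x, d), (p, x, k), (p, x, p), (p, x, t), (r, p, r), (r, p, x), (r, p, y), (t, x, d), (t, x, k), (t, x, p), (t, x, t), (x, p, r), (x, p, x), (x, p, y), (y, p, r), (y, p, x), (y, p, y)}
σ[B ≠ B2]: keep tuples satisfying B ≠ B2 → {(d, x, k), (d, x, p), (d, x, t), (k, x, d), (k, x, p), (k, x, t), (p, x, d), (p, x, k), (p, x, t), (r, p, x), (r, p, y), (t, x, d), (t, x, k), (t, x, p), (x, p, r), (x, p, y), (y, p, r), (y, p, x)}
Projecting to C, B2 (11 duplicate(s) eliminated): {(p, r), (p, x), (p, y), (x, d), (x, k), (x, p), (x, t)}

{(p, r), (p, x), (p, y), (x, d), (x, k), (x, p), (x, t)}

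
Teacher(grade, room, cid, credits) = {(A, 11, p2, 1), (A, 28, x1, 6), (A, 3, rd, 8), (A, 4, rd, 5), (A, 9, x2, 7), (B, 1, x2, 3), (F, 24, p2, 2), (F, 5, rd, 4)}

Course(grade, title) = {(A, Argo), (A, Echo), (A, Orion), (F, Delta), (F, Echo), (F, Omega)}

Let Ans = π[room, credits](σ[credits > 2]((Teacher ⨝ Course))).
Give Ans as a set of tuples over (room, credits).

{(28, 6), (3, 8), (4, 5), (5, 4), (9, 7)}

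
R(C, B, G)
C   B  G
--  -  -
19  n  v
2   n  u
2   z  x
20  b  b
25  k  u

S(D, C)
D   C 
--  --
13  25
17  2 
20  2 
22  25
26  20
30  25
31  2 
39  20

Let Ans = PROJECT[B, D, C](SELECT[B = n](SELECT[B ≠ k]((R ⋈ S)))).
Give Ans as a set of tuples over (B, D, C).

{(n, 17, 2), (n, 20, 2), (n, 31, 2)}

Joining R and S on C yields {(2, n, u, 17), (2, n, u, 20), (2, n, u, 31), (2, z, x, 17), (2, z, x, 20), (2, z, x, 31), (20, b, b, 26), (20, b, b, 39), (25, k, u, 13), (25, k, u, 22), (25, k, u, 30)}.
Filtering on B ≠ k leaves {(2, n, u, 17), (2, n, u, 20), (2, n, u, 31), (2, z, x, 17), (2, z, x, 20), (2, z, x, 31), (20, b, b, 26), (20, b, b, 39)}.
Filtering on B = n leaves {(2, n, u, 17), (2, n, u, 20), (2, n, u, 31)}.
Keep only column(s) B, D, C: {(n, 17, 2), (n, 20, 2), (n, 31, 2)}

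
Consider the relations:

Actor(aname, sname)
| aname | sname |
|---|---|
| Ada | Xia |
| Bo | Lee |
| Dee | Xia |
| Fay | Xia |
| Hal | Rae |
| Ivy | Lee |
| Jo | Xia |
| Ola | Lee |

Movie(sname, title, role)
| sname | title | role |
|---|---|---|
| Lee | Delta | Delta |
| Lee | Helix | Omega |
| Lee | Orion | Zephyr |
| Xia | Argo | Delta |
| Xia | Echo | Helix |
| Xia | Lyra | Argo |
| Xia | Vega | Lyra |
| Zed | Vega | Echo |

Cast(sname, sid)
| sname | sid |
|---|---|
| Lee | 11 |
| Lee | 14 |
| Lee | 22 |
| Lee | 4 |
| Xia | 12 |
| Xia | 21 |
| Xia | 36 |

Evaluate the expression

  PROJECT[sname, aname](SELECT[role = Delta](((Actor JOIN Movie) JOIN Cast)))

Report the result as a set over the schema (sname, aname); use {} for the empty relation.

{(Lee, Bo), (Lee, Ivy), (Lee, Ola), (Xia, Ada), (Xia, Dee), (Xia, Fay), (Xia, Jo)}

Natural join on sname: {(Ada, Xia, Argo, Delta), (Ada, Xia, Echo, Helix), (Ada, Xia, Lyra, Argo), (Ada, Xia, Vega, Lyra), (Bo, Lee, Delta, Delta), (Bo, Lee, Helix, Omega), (Bo, Lee, Orion, Zephyr), (Dee, Xia, Argo, Delta), (Dee, Xia, Echo, Helix), (Dee, Xia, Lyra, Argo), (Dee, Xia, Vega, Lyra), (Fay, Xia, Argo, Delta), (Fay, Xia, Echo, Helix), (Fay, Xia, Lyra, Argo), (Fay, Xia, Vega, Lyra), (Ivy, Lee, Delta, Delta), (Ivy, Lee, Helix, Omega), (Ivy, Lee, Orion, Zephyr), (Jo, Xia, Argo, Delta), (Jo, Xia, Echo, Helix), (Jo, Xia, Lyra, Argo), (Jo, Xia, Vega, Lyra), (Ola, Lee, Delta, Delta), (Ola, Lee, Helix, Omega), (Ola, Lee, Orion, Zephyr)}
Natural join on sname: {(Ada, Xia, Argo, Delta, 12), (Ada, Xia, Argo, Delta, 21), (Ada, Xia, Argo, Delta, 36), (Ada, Xia, Echo, Helix, 12), (Ada, Xia, Echo, Helix, 21), (Ada, Xia, Echo, Helix, 36), (Ada, Xia, Lyra, Argo, 12), (Ada, Xia, Lyra, Argo, 21), (Ada, Xia, Lyra, Argo, 36), (Ada, Xia, Vega, Lyra, 12), (Ada, Xia, Vega, Lyra, 21), (Ada, Xia, Vega, Lyra, 36), (Bo, Lee, Delta, Delta, 11), (Bo, Lee, Delta, Delta, 14), (Bo, Lee, Delta, Delta, 22), (Bo, Lee, Delta, Delta, 4), (Bo, Lee, Helix, Omega, 11), (Bo, Lee, Helix, Omega, 14), (Bo, Lee, Helix, Omega, 22), (Bo, Lee, Helix, Omega, 4), (Bo, Lee, Orion, Zephyr, 11), (Bo, Lee, Orion, Zephyr, 14), (Bo, Lee, Orion, Zephyr, 22), (Bo, Lee, Orion, Zephyr, 4), (Dee, Xia, Argo, Delta, 12), (Dee, Xia, Argo, Delta, 21), (Dee, Xia, Argo, Delta, 36), (Dee, Xia, Echo, Helix, 12), (Dee, Xia, Echo, Helix, 21), (Dee, Xia, Echo, Helix, 36), (Dee, Xia, Lyra, Argo, 12), (Dee, Xia, Lyra, Argo, 21), (Dee, Xia, Lyra, Argo, 36), (Dee, Xia, Vega, Lyra, 12), (Dee, Xia, Vega, Lyra, 21), (Dee, Xia, Vega, Lyra, 36), (Fay, Xia, Argo, Delta, 12), (Fay, Xia, Argo, Delta, 21), (Fay, Xia, Argo, Delta, 36), (Fay, Xia, Echo, Helix, 12), (Fay, Xia, Echo, Helix, 21), (Fay, Xia, Echo, Helix, 36), (Fay, Xia, Lyra, Argo, 12), (Fay, Xia, Lyra, Argo, 21), (Fay, Xia, Lyra, Argo, 36), (Fay, Xia, Vega, Lyra, 12), (Fay, Xia, Vega, Lyra, 21), (Fay, Xia, Vega, Lyra, 36), (Ivy, Lee, Delta, Delta, 11), (Ivy, Lee, Delta, Delta, 14), (Ivy, Lee, Delta, Delta, 22), (Ivy, Lee, Delta, Delta, 4), (Ivy, Lee, Helix, Omega, 11), (Ivy, Lee, Helix, Omega, 14), (Ivy, Lee, Helix, Omega, 22), (Ivy, Lee, Helix, Omega, 4), (Ivy, Lee, Orion, Zephyr, 11), (Ivy, Lee, Orion, Zephyr, 14), (Ivy, Lee, Orion, Zephyr, 22), (Ivy, Lee, Orion, Zephyr, 4), (Jo, Xia, Argo, Delta, 12), (Jo, Xia, Argo, Delta, 21), (Jo, Xia, Argo, Delta, 36), (Jo, Xia, Echo, Helix, 12), (Jo, Xia, Echo, Helix, 21), (Jo, Xia, Echo, Helix, 36), (Jo, Xia, Lyra, Argo, 12), (Jo, Xia, Lyra, Argo, 21), (Jo, Xia, Lyra, Argo, 36), (Jo, Xia, Vega, Lyra, 12), (Jo, Xia, Vega, Lyra, 21), (Jo, Xia, Vega, Lyra, 36), (Ola, Lee, Delta, Delta, 11), (Ola, Lee, Delta, Delta, 14), (Ola, Lee, Delta, Delta, 22), (Ola, Lee, Delta, Delta, 4), (Ola, Lee, Helix, Omega, 11), (Ola, Lee, Helix, Omega, 14), (Ola, Lee, Helix, Omega, 22), (Ola, Lee, Helix, Omega, 4), (Ola, Lee, Orion, Zephyr, 11), (Ola, Lee, Orion, Zephyr, 14), (Ola, Lee, Orion, Zephyr, 22), (Ola, Lee, Orion, Zephyr, 4)}
Apply σ_{role = Delta}; surviving tuples: {(Ada, Xia, Argo, Delta, 12), (Ada, Xia, Argo, Delta, 21), (Ada, Xia, Argo, Delta, 36), (Bo, Lee, Delta, Delta, 11), (Bo, Lee, Delta, Delta, 14), (Bo, Lee, Delta, Delta, 22), (Bo, Lee, Delta, Delta, 4), (Dee, Xia, Argo, Delta, 12), (Dee, Xia, Argo, Delta, 21), (Dee, Xia, Argo, Delta, 36), (Fay, Xia, Argo, Delta, 12), (Fay, Xia, Argo, Delta, 21), (Fay, Xia, Argo, Delta, 36), (Ivy, Lee, Delta, Delta, 11), (Ivy, Lee, Delta, Delta, 14), (Ivy, Lee, Delta, Delta, 22), (Ivy, Lee, Delta, Delta, 4), (Jo, Xia, Argo, Delta, 12), (Jo, Xia, Argo, Delta, 21), (Jo, Xia, Argo, Delta, 36), (Ola, Lee, Delta, Delta, 11), (Ola, Lee, Delta, Delta, 14), (Ola, Lee, Delta, Delta, 22), (Ola, Lee, Delta, Delta, 4)}
π_{sname, aname} gives {(Lee, Bo), (Lee, Ivy), (Lee, Ola), (Xia, Ada), (Xia, Dee), (Xia, Fay), (Xia, Jo)} (17 duplicate(s) eliminated).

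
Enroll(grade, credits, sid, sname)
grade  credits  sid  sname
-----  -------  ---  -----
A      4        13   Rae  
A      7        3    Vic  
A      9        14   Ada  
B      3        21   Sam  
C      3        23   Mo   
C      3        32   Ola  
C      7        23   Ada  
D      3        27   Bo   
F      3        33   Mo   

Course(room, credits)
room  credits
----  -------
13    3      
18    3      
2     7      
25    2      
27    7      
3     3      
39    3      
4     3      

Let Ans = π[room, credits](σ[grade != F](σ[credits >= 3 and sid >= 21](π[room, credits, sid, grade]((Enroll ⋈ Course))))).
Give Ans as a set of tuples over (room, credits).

{(13, 3), (18, 3), (2, 7), (27, 7), (3, 3), (39, 3), (4, 3)}

Enroll ⋈ Course (natural join on credits): {(A, 7, 3, Vic, 2), (A, 7, 3, Vic, 27), (B, 3, 21, Sam, 13), (B, 3, 21, Sam, 18), (B, 3, 21, Sam, 3), (B, 3, 21, Sam, 39), (B, 3, 21, Sam, 4), (C, 3, 23, Mo, 13), (C, 3, 23, Mo, 18), (C, 3, 23, Mo, 3), (C, 3, 23, Mo, 39), (C, 3, 23, Mo, 4), (C, 3, 32, Ola, 13), (C, 3, 32, Ola, 18), (C, 3, 32, Ola, 3), (C, 3, 32, Ola, 39), (C, 3, 32, Ola, 4), (C, 7, 23, Ada, 2), (C, 7, 23, Ada, 27), (D, 3, 27, Bo, 13), (D, 3, 27, Bo, 18), (D, 3, 27, Bo, 3), (D, 3, 27, Bo, 39), (D, 3, 27, Bo, 4), (F, 3, 33, Mo, 13), (F, 3, 33, Mo, 18), (F, 3, 33, Mo, 3), (F, 3, 33, Mo, 39), (F, 3, 33, Mo, 4)}
Projecting to room, credits, sid, grade: {(13, 3, 21, B), (13, 3, 23, C), (13, 3, 27, D), (13, 3, 32, C), (13, 3, 33, F), (18, 3, 21, B), (18, 3, 23, C), (18, 3, 27, D), (18, 3, 32, C), (18, 3, 33, F), (2, 7, 23, C), (2, 7, 3, A), (27, 7, 23, C), (27, 7, 3, A), (3, 3, 21, B), (3, 3, 23, C), (3, 3, 27, D), (3, 3, 32, C), (3, 3, 33, F), (39, 3, 21, B), (39, 3, 23, C), (39, 3, 27, D), (39, 3, 32, C), (39, 3, 33, F), (4, 3, 21, B), (4, 3, 23, C), (4, 3, 27, D), (4, 3, 32, C), (4, 3, 33, F)}
Apply σ_{credits >= 3 and sid >= 21}; surviving tuples: {(13, 3, 21, B), (13, 3, 23, C), (13, 3, 27, D), (13, 3, 32, C), (13, 3, 33, F), (18, 3, 21, B), (18, 3, 23, C), (18, 3, 27, D), (18, 3, 32, C), (18, 3, 33, F), (2, 7, 23, C), (27, 7, 23, C), (3, 3, 21, B), (3, 3, 23, C), (3, 3, 27, D), (3, 3, 32, C), (3, 3, 33, F), (39, 3, 21, B), (39, 3, 23, C), (39, 3, 27, D), (39, 3, 32, C), (39, 3, 33, F), (4, 3, 21, B), (4, 3, 23, C), (4, 3, 27, D), (4, 3, 32, C), (4, 3, 33, F)}
Apply σ_{grade != F}; surviving tuples: {(13, 3, 21, B), (13, 3, 23, C), (13, 3, 27, D), (13, 3, 32, C), (18, 3, 21, B), (18, 3, 23, C), (18, 3, 27, D), (18, 3, 32, C), (2, 7, 23, C), (27, 7, 23, C), (3, 3, 21, B), (3, 3, 23, C), (3, 3, 27, D), (3, 3, 32, C), (39, 3, 21, B), (39, 3, 23, C), (39, 3, 27, D), (39, 3, 32, C), (4, 3, 21, B), (4, 3, 23, C), (4, 3, 27, D), (4, 3, 32, C)}
Projecting to room, credits (15 duplicate(s) eliminated): {(13, 3), (18, 3), (2, 7), (27, 7), (3, 3), (39, 3), (4, 3)}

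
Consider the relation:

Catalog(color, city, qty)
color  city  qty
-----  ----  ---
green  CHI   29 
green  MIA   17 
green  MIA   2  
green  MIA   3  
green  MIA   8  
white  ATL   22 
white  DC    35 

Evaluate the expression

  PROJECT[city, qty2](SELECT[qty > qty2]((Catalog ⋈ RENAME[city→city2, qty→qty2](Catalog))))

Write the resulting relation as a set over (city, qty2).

ρ[city→city2, qty→qty2]: schema becomes (color, city2, qty2); tuples unchanged.
Joining Catalog and RENAME[city→city2, qty→qty2](Catalog) on color yields {(green, CHI, 29, CHI, 29), (green, CHI, 29, MIA, 17), (green, CHI, 29, MIA, 2), (green, CHI, 29, MIA, 3), (green, CHI, 29, MIA, 8), (green, MIA, 17, CHI, 29), (green, MIA, 17, MIA, 17), (green, MIA, 17, MIA, 2), (green, MIA, 17, MIA, 3), (green, MIA, 17, MIA, 8), (green, MIA, 2, CHI, 29), (green, MIA, 2, MIA, 17), (green, MIA, 2, MIA, 2), (green, MIA, 2, MIA, 3), (green, MIA, 2, MIA, 8), (green, MIA, 3, CHI, 29), (green, MIA, 3, MIA, 17), (green, MIA, 3, MIA, 2), (green, MIA, 3, MIA, 3), (green, MIA, 3, MIA, 8), (green, MIA, 8, CHI, 29), (green, MIA, 8, MIA, 17), (green, MIA, 8, MIA, 2), (green, MIA, 8, MIA, 3), (green, MIA, 8, MIA, 8), (white, ATL, 22, ATL, 22), (white, ATL, 22, DC, 35), (white, DC, 35, ATL, 22), (white, DC, 35, DC, 35)}.
Filtering on qty > qty2 leaves {(green, CHI, 29, MIA, 17), (green, CHI, 29, MIA, 2), (green, CHI, 29, MIA, 3), (green, CHI, 29, MIA, 8), (green, MIA, 17, MIA, 2), (green, MIA, 17, MIA, 3), (green, MIA, 17, MIA, 8), (green, MIA, 3, MIA, 2), (green, MIA, 8, MIA, 2), (green, MIA, 8, MIA, 3), (white, DC, 35, ATL, 22)}.
Keep only column(s) city, qty2 (3 duplicate(s) eliminated): {(CHI, 17), (CHI, 2), (CHI, 3), (CHI, 8), (DC, 22), (MIA, 2), (MIA, 3), (MIA, 8)}

{(CHI, 17), (CHI, 2), (CHI, 3), (CHI, 8), (DC, 22), (MIA, 2), (MIA, 3), (MIA, 8)}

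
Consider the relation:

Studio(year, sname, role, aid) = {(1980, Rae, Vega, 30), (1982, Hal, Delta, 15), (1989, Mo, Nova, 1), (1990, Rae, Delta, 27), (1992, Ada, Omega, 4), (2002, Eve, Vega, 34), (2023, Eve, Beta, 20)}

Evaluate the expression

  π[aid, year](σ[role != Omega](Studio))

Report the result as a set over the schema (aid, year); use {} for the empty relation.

σ[role != Omega]: keep tuples satisfying role != Omega → {(1980, Rae, Vega, 30), (1982, Hal, Delta, 15), (1989, Mo, Nova, 1), (1990, Rae, Delta, 27), (2002, Eve, Vega, 34), (2023, Eve, Beta, 20)}
π_{aid, year} gives {(1, 1989), (15, 1982), (20, 2023), (27, 1990), (30, 1980), (34, 2002)}.

{(1, 1989), (15, 1982), (20, 2023), (27, 1990), (30, 1980), (34, 2002)}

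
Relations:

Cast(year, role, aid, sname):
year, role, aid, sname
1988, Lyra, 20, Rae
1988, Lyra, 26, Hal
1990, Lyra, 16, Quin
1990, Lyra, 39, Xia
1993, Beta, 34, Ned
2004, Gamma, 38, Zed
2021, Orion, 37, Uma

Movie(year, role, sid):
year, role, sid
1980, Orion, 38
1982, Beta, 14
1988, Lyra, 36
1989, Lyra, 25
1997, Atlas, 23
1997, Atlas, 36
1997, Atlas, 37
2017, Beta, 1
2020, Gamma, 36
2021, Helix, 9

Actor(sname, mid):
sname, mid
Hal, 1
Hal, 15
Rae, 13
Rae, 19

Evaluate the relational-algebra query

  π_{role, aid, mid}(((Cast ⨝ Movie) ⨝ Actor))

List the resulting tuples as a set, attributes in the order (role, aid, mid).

{(Lyra, 20, 13), (Lyra, 20, 19), (Lyra, 26, 1), (Lyra, 26, 15)}

Joining Cast and Movie on year, role yields {(1988, Lyra, 20, Rae, 36), (1988, Lyra, 26, Hal, 36)}.
Joining (Cast ⨝ Movie) and Actor on sname yields {(1988, Lyra, 20, Rae, 36, 13), (1988, Lyra, 20, Rae, 36, 19), (1988, Lyra, 26, Hal, 36, 1), (1988, Lyra, 26, Hal, 36, 15)}.
π_{role, aid, mid} gives {(Lyra, 20, 13), (Lyra, 20, 19), (Lyra, 26, 1), (Lyra, 26, 15)}.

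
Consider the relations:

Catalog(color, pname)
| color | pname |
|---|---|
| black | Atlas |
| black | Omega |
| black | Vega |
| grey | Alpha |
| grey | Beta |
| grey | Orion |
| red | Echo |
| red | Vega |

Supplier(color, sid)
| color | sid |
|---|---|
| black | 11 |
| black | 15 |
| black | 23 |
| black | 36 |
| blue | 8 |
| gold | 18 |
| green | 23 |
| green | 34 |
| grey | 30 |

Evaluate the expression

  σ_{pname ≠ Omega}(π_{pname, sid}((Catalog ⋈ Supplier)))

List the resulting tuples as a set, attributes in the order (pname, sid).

Catalog ⋈ Supplier (natural join on color): {(black, Atlas, 11), (black, Atlas, 15), (black, Atlas, 23), (black, Atlas, 36), (black, Omega, 11), (black, Omega, 15), (black, Omega, 23), (black, Omega, 36), (black, Vega, 11), (black, Vega, 15), (black, Vega, 23), (black, Vega, 36), (grey, Alpha, 30), (grey, Beta, 30), (grey, Orion, 30)}
π_{pname, sid} gives {(Alpha, 30), (Atlas, 11), (Atlas, 15), (Atlas, 23), (Atlas, 36), (Beta, 30), (Omega, 11), (Omega, 15), (Omega, 23), (Omega, 36), (Orion, 30), (Vega, 11), (Vega, 15), (Vega, 23), (Vega, 36)}.
σ[pname ≠ Omega]: keep tuples satisfying pname ≠ Omega → {(Alpha, 30), (Atlas, 11), (Atlas, 15), (Atlas, 23), (Atlas, 36), (Beta, 30), (Orion, 30), (Vega, 11), (Vega, 15), (Vega, 23), (Vega, 36)}

{(Alpha, 30), (Atlas, 11), (Atlas, 15), (Atlas, 23), (Atlas, 36), (Beta, 30), (Orion, 30), (Vega, 11), (Vega, 15), (Vega, 23), (Vega, 36)}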